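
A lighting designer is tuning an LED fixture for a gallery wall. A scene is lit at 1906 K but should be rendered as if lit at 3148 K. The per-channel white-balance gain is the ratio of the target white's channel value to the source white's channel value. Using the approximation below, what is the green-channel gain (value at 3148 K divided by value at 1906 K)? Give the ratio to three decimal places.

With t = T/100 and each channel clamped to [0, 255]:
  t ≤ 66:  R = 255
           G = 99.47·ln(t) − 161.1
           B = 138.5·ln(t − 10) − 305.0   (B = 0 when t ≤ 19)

1.378

At 1906 K (t = 19.06):
  G = 99.47·ln 19.06 − 161.1 = 99.47·2.9476 − 161.1 = 132.097.
At 3148 K (t = 31.48):
  G = 99.47·ln 31.48 − 161.1 = 99.47·3.4494 − 161.1 = 182.007.
Gain = 182.007 / 132.097 = 1.3778 → 1.378.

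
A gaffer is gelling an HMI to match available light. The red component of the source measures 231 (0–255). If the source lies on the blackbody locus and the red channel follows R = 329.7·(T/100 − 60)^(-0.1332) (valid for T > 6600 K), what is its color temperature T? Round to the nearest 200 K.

(t − 60)^(-0.1332) = 231/329.7 = 0.70064.
t − 60 = 0.70064^(1/-0.1332) = 0.70064^(-7.508) = 14.453, so t = 74.453.
T = 100·t = 7445 K → 7400 K to the nearest 200 K.

7400 K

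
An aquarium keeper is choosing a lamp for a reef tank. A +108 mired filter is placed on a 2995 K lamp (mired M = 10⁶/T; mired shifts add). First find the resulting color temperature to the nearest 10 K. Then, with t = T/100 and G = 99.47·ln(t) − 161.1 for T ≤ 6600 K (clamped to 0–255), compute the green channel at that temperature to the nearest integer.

M_in = 10⁶/2995 = 333.89; M_out = 333.89 + (+108) = 441.89.
T_out = 10⁶/441.89 = 2263.0 K → 2260 K; t = 22.6.
G = 99.47·ln 22.6 − 161.1 = 99.47·3.1179 − 161.1 = 149.042.
Rounded: 149.

149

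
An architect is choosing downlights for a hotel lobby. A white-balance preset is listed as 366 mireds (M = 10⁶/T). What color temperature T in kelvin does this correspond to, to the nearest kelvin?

T = 10⁶ / 366 = 2732.24 K → 2732 K.

2732 K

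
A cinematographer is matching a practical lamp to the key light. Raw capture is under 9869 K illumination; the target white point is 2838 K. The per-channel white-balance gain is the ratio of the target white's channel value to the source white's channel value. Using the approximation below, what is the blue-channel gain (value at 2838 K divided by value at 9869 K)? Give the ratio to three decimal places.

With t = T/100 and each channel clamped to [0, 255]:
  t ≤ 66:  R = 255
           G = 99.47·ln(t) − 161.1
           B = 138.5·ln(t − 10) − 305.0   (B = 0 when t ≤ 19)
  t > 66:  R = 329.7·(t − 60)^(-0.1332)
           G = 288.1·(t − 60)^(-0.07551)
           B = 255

0.385

At 9869 K (t = 98.69):
  B = 255 by definition for t > 66.
At 2838 K (t = 28.38):
  B = 138.5·ln(28.38 − 10) − 305.0 = 138.5·ln 18.38 − 305.0 = 138.5·2.9113 − 305.0 = 98.210.
Gain = 98.210 / 255.000 = 0.3851 → 0.385.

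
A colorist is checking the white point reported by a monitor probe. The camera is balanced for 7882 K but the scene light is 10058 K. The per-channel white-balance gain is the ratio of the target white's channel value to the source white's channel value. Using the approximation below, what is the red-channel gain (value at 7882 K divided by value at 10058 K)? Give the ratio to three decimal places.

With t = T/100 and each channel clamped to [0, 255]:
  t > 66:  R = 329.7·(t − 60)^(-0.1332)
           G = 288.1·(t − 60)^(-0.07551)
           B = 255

At 10058 K (t = 100.58):
  R = 329.7·(100.58 − 60)^(-0.1332) = 329.7·40.58^(-0.1332) = 329.7·0.61062 = 201.322.
At 7882 K (t = 78.82):
  R = 329.7·(78.82 − 60)^(-0.1332) = 329.7·18.82^(-0.1332) = 329.7·0.67643 = 223.018.
Gain = 223.018 / 201.322 = 1.1078 → 1.108.

1.108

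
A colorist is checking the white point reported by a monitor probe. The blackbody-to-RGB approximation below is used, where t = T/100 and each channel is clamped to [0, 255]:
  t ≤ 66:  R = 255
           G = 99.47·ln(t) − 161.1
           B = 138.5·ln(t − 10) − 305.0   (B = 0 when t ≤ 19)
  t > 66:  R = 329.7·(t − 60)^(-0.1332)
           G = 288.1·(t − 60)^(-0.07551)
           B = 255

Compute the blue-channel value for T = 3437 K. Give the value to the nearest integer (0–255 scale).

t = 3437/100 = 34.37; the t ≤ 66 branch applies.
B = 138.5·ln(34.37 − 10) − 305.0 = 138.5·ln 24.37 − 305.0 = 138.5·3.1934 − 305.0 = 137.279.
Rounded: 137.

137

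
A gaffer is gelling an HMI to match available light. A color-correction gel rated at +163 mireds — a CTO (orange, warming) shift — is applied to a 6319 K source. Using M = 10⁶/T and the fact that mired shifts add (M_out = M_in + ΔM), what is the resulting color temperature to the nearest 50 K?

3100 K

M_in = 10⁶/6319 = 158.25 mireds.
M_out = 158.25 + (+163) = 321.25 mireds.
T_out = 10⁶/321.25 = 3112.8 K → 3100 K.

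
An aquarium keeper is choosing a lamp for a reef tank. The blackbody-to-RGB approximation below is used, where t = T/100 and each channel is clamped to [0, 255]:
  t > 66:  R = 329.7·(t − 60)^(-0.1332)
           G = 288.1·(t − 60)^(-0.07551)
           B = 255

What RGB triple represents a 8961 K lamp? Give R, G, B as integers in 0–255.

t = 8961/100 = 89.61; the t > 66 branch applies.
R = 329.7·(89.61 − 60)^(-0.1332) = 329.7·29.61^(-0.1332) = 329.7·0.63680 = 209.954.
G = 288.1·(89.61 − 60)^(-0.07551) = 288.1·29.61^(-0.07551) = 288.1·0.77427 = 223.067.
B = 255 by definition for t > 66.
Rounded: (210, 223, 255).

R=210, G=223, B=255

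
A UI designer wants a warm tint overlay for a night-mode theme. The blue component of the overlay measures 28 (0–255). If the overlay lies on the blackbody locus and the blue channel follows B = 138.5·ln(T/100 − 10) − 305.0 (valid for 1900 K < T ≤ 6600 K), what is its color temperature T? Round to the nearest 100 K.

ln(t − 10) = (28 + 305.0) / 138.5 = 2.4043.
t − 10 = e^2.4043 = 11.071, so t = 21.071.
T = 100·t = 2107 K → 2100 K to the nearest 100 K.

2100 K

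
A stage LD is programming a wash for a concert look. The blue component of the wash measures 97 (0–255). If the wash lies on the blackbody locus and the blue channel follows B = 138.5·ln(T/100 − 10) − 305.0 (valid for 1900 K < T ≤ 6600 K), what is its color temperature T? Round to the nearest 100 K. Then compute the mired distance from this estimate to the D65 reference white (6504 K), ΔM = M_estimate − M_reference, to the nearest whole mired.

ln(t − 10) = (97 + 305.0) / 138.5 = 2.9025.
t − 10 = e^2.9025 = 18.220, so t = 28.220.
T = 100·t = 2822 K → 2800 K to the nearest 100 K.
M_estimate = 10⁶/2800 = 357.14; M_reference = 10⁶/6504 = 153.75.
ΔM = 357.14 − 153.75 = 203.39 → +203 mireds.

+203 mireds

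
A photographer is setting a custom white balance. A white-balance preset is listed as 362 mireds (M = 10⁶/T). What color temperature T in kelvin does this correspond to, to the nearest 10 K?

2760 K

T = 10⁶ / 362 = 2762.43 K → 2760 K.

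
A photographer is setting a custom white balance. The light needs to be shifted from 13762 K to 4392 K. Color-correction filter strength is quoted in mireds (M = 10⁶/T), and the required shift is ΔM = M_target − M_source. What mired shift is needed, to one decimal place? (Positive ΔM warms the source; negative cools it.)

+155.0 mireds

M_source = 10⁶/13762 = 72.664; M_target = 10⁶/4392 = 227.687.
ΔM = 227.687 − 72.664 = 155.023 → +155.0 mireds, a warming shift.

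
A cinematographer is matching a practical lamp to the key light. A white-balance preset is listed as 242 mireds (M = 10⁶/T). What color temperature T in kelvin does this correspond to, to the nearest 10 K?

4130 K

T = 10⁶ / 242 = 4132.23 K → 4130 K.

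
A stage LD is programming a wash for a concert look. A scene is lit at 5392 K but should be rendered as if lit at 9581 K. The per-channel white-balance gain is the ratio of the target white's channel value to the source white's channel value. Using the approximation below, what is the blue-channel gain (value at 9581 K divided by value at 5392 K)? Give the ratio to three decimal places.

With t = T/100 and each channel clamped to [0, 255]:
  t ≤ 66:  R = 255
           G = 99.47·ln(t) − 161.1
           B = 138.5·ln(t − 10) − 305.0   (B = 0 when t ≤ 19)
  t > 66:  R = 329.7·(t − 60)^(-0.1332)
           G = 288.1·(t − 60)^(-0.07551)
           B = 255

At 5392 K (t = 53.92):
  B = 138.5·ln(53.92 − 10) − 305.0 = 138.5·ln 43.92 − 305.0 = 138.5·3.7824 − 305.0 = 218.858.
At 9581 K (t = 95.81):
  B = 255 by definition for t > 66.
Gain = 255.000 / 218.858 = 1.1651 → 1.165.

1.165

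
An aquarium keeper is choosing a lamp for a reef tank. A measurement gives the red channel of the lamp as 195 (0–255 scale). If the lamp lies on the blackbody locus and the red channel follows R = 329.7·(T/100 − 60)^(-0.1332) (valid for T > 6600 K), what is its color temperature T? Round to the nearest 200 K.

11200 K

(t − 60)^(-0.1332) = 195/329.7 = 0.59145.
t − 60 = 0.59145^(1/-0.1332) = 0.59145^(-7.508) = 51.564, so t = 111.564.
T = 100·t = 11156 K → 11200 K to the nearest 200 K.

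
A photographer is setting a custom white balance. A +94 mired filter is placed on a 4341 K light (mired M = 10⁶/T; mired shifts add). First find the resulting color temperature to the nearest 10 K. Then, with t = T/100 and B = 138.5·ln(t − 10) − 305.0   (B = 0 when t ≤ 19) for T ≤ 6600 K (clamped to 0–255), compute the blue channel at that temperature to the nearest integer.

115

M_in = 10⁶/4341 = 230.36; M_out = 230.36 + (+94) = 324.36.
T_out = 10⁶/324.36 = 3083.0 K → 3080 K; t = 30.8.
B = 138.5·ln(30.8 − 10) − 305.0 = 138.5·ln 20.8 − 305.0 = 138.5·3.0350 − 305.0 = 115.341.
Rounded: 115.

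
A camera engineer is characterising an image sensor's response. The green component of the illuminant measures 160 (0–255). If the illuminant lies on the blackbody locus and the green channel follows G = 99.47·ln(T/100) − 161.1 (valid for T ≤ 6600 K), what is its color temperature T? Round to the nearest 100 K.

ln t = (160 + 161.1) / 99.47 = 3.2281.
t = e^3.2281 = 25.232.
T = 100·t = 2523 K → 2500 K to the nearest 100 K.

2500 K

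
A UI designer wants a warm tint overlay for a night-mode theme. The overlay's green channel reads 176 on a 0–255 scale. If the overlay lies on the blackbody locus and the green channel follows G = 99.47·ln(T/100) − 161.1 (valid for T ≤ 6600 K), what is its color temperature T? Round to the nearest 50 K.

ln t = (176 + 161.1) / 99.47 = 3.3890.
t = e^3.3890 = 29.635.
T = 100·t = 2964 K → 2950 K to the nearest 50 K.

2950 K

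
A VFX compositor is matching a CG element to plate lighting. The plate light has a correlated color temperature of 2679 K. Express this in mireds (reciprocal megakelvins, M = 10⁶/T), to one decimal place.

373.3 mireds

M = 10⁶ / 2679 = 373.274 → 373.3 mireds.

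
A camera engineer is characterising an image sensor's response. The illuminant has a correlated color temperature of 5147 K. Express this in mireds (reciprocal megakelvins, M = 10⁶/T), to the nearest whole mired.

194 mireds

M = 10⁶ / 5147 = 194.288 → 194 mireds.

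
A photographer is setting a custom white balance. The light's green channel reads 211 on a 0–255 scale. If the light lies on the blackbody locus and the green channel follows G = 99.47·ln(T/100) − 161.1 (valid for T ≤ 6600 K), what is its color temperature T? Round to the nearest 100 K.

ln t = (211 + 161.1) / 99.47 = 3.7408.
t = e^3.7408 = 42.133.
T = 100·t = 4213 K → 4200 K to the nearest 100 K.

4200 K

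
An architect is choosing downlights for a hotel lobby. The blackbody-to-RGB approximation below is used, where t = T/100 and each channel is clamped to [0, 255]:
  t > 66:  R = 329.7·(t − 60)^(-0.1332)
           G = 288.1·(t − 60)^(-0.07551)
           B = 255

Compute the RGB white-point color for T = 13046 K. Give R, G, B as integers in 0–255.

t = 13046/100 = 130.46; the t > 66 branch applies.
R = 329.7·(130.46 − 60)^(-0.1332) = 329.7·70.46^(-0.1332) = 329.7·0.56735 = 187.057.
G = 288.1·(130.46 − 60)^(-0.07551) = 288.1·70.46^(-0.07551) = 288.1·0.72521 = 208.932.
B = 255 by definition for t > 66.
Rounded: (187, 209, 255).

R=187, G=209, B=255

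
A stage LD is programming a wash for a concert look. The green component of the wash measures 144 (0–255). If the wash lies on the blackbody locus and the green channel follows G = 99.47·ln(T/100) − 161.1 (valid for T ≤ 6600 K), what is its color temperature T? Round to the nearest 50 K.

2150 K

ln t = (144 + 161.1) / 99.47 = 3.0673.
t = e^3.0673 = 21.483.
T = 100·t = 2148 K → 2150 K to the nearest 50 K.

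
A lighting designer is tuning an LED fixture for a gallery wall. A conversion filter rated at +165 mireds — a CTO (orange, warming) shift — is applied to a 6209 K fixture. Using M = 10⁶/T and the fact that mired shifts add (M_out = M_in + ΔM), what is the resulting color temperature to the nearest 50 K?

3050 K

M_in = 10⁶/6209 = 161.06 mireds.
M_out = 161.06 + (+165) = 326.06 mireds.
T_out = 10⁶/326.06 = 3067.0 K → 3050 K.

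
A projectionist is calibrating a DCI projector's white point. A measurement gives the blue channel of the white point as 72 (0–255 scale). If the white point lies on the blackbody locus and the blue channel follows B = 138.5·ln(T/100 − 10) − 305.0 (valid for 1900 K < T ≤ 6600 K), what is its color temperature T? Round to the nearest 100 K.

ln(t − 10) = (72 + 305.0) / 138.5 = 2.7220.
t − 10 = e^2.7220 = 15.211, so t = 25.211.
T = 100·t = 2521 K → 2500 K to the nearest 100 K.

2500 K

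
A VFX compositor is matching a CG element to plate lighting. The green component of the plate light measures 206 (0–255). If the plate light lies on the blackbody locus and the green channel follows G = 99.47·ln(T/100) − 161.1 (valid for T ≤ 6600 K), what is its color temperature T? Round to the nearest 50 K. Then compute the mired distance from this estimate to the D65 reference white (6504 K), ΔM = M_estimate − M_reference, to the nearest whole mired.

+96 mireds

ln t = (206 + 161.1) / 99.47 = 3.6906.
t = e^3.6906 = 40.067.
T = 100·t = 4007 K → 4000 K to the nearest 50 K.
M_estimate = 10⁶/4000 = 250.00; M_reference = 10⁶/6504 = 153.75.
ΔM = 250.00 − 153.75 = 96.25 → +96 mireds.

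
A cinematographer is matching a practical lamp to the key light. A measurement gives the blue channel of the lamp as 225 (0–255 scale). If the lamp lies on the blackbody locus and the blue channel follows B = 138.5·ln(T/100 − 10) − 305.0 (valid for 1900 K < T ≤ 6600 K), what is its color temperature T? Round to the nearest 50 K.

5600 K

ln(t − 10) = (225 + 305.0) / 138.5 = 3.8267.
t − 10 = e^3.8267 = 45.911, so t = 55.911.
T = 100·t = 5591 K → 5600 K to the nearest 50 K.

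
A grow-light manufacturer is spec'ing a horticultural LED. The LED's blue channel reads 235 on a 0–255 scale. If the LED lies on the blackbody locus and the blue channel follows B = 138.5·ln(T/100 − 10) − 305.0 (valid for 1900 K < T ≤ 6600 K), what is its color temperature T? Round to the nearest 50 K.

ln(t − 10) = (235 + 305.0) / 138.5 = 3.8989.
t − 10 = e^3.8989 = 49.349, so t = 59.349.
T = 100·t = 5935 K → 5950 K to the nearest 50 K.

5950 K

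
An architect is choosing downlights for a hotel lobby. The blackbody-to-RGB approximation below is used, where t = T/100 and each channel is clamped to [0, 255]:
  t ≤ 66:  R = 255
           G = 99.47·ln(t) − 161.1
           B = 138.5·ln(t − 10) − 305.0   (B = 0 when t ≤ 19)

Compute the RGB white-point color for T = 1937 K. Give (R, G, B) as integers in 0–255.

t = 1937/100 = 19.37; the t ≤ 66 branch applies.
R = 255 by definition for t ≤ 66.
G = 99.47·ln 19.37 − 161.1 = 99.47·2.9637 − 161.1 = 133.702.
B = 138.5·ln(19.37 − 10) − 305.0 = 138.5·ln 9.37 − 305.0 = 138.5·2.2375 − 305.0 = 4.896.
Rounded: (255, 134, 5).

(255, 134, 5)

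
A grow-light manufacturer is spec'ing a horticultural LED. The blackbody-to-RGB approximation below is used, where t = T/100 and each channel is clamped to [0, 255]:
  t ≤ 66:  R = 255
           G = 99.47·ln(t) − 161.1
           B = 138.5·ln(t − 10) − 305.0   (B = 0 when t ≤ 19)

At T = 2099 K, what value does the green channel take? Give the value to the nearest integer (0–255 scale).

t = 2099/100 = 20.99; the t ≤ 66 branch applies.
G = 99.47·ln 20.99 − 161.1 = 99.47·3.0440 − 161.1 = 141.691.
Rounded: 142.

142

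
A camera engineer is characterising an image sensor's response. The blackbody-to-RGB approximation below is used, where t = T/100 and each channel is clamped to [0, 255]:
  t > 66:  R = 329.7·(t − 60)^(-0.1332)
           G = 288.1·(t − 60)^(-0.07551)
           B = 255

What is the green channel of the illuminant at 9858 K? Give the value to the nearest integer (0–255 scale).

219

t = 9858/100 = 98.58; the t > 66 branch applies.
G = 288.1·(98.58 − 60)^(-0.07551) = 288.1·38.58^(-0.07551) = 288.1·0.75895 = 218.654.
Rounded: 219.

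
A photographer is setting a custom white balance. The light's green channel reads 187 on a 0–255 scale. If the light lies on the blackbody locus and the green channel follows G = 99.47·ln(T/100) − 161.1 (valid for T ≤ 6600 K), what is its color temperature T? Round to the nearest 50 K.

ln t = (187 + 161.1) / 99.47 = 3.4995.
t = e^3.4995 = 33.100.
T = 100·t = 3310 K → 3300 K to the nearest 50 K.

3300 K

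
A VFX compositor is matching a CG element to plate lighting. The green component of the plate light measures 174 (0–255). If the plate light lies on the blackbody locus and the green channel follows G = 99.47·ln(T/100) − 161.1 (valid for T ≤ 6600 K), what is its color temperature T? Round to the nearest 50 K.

2900 K

ln t = (174 + 161.1) / 99.47 = 3.3689.
t = e^3.3689 = 29.045.
T = 100·t = 2905 K → 2900 K to the nearest 50 K.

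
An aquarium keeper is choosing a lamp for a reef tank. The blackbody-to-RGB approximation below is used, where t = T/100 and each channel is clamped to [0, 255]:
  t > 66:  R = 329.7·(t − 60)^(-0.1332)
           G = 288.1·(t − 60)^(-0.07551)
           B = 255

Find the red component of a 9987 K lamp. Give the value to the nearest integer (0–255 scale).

t = 9987/100 = 99.87; the t > 66 branch applies.
R = 329.7·(99.87 − 60)^(-0.1332) = 329.7·39.87^(-0.1332) = 329.7·0.61206 = 201.796.
Rounded: 202.

202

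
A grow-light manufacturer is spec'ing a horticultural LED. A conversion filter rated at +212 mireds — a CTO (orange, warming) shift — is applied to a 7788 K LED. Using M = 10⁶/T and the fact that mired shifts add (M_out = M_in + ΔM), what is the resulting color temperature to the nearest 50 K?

M_in = 10⁶/7788 = 128.40 mireds.
M_out = 128.40 + (+212) = 340.40 mireds.
T_out = 10⁶/340.40 = 2937.7 K → 2950 K.

2950 K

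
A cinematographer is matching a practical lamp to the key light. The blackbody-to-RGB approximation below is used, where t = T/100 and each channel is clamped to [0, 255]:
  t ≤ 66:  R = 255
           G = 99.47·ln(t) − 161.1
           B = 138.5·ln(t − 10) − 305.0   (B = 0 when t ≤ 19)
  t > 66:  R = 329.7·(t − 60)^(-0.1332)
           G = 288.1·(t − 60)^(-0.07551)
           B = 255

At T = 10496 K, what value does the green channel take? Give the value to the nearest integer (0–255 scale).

216

t = 10496/100 = 104.96; the t > 66 branch applies.
G = 288.1·(104.96 − 60)^(-0.07551) = 288.1·44.96^(-0.07551) = 288.1·0.75023 = 216.142.
Rounded: 216.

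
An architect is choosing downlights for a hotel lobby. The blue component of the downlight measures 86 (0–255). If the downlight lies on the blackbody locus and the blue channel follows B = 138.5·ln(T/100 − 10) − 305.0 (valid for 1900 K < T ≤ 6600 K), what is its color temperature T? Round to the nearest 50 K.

ln(t − 10) = (86 + 305.0) / 138.5 = 2.8231.
t − 10 = e^2.8231 = 16.829, so t = 26.829.
T = 100·t = 2683 K → 2700 K to the nearest 50 K.

2700 K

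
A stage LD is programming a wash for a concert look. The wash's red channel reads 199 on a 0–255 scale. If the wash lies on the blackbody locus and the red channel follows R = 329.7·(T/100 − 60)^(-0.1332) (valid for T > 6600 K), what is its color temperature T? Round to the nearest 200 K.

10400 K

(t − 60)^(-0.1332) = 199/329.7 = 0.60358.
t − 60 = 0.60358^(1/-0.1332) = 0.60358^(-7.508) = 44.273, so t = 104.273.
T = 100·t = 10427 K → 10400 K to the nearest 200 K.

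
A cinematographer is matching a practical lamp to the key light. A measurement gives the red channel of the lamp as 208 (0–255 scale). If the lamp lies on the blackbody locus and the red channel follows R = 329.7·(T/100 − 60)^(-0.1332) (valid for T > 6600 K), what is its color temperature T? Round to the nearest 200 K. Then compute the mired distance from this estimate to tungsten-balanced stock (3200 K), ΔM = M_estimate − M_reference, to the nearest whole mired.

-204 mireds

(t − 60)^(-0.1332) = 208/329.7 = 0.63088.
t − 60 = 0.63088^(1/-0.1332) = 0.63088^(-7.508) = 31.763, so t = 91.763.
T = 100·t = 9176 K → 9200 K to the nearest 200 K.
M_estimate = 10⁶/9200 = 108.70; M_reference = 10⁶/3200 = 312.50.
ΔM = 108.70 − 312.50 = -203.80 → -204 mireds.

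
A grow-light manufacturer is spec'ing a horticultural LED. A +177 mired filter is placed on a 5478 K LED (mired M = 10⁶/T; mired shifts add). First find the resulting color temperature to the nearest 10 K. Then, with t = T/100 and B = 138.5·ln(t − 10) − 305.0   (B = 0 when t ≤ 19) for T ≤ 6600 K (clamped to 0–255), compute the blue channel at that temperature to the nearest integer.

94

M_in = 10⁶/5478 = 182.55; M_out = 182.55 + (+177) = 359.55.
T_out = 10⁶/359.55 = 2781.3 K → 2780 K; t = 27.8.
B = 138.5·ln(27.8 − 10) − 305.0 = 138.5·ln 17.8 − 305.0 = 138.5·2.8792 − 305.0 = 93.769.
Rounded: 94.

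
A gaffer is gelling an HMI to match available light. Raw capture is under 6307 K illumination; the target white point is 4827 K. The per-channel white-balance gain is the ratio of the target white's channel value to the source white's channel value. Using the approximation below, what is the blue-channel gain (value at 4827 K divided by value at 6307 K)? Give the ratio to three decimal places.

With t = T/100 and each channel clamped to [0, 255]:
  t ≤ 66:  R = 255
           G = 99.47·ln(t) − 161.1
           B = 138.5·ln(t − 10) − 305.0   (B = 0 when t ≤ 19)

0.815

At 6307 K (t = 63.07):
  B = 138.5·ln(63.07 − 10) − 305.0 = 138.5·ln 53.07 − 305.0 = 138.5·3.9716 − 305.0 = 245.068.
At 4827 K (t = 48.27):
  B = 138.5·ln(48.27 − 10) − 305.0 = 138.5·ln 38.27 − 305.0 = 138.5·3.6447 − 305.0 = 199.786.
Gain = 199.786 / 245.068 = 0.8152 → 0.815.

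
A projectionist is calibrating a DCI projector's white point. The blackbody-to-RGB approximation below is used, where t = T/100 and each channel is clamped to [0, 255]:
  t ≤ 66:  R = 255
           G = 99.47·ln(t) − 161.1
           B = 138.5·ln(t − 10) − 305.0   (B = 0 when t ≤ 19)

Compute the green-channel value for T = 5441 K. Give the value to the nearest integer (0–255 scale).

236

t = 5441/100 = 54.41; the t ≤ 66 branch applies.
G = 99.47·ln 54.41 − 161.1 = 99.47·3.9965 − 161.1 = 236.437.
Rounded: 236.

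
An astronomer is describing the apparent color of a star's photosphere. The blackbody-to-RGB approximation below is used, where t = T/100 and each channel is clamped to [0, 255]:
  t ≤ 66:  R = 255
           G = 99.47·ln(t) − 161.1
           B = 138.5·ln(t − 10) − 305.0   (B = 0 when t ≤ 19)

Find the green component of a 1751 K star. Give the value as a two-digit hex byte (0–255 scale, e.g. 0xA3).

0x7C

t = 1751/100 = 17.51; the t ≤ 66 branch applies.
G = 99.47·ln 17.51 − 161.1 = 99.47·2.8628 − 161.1 = 123.660.
Rounded: 124; in hex, 0x7C.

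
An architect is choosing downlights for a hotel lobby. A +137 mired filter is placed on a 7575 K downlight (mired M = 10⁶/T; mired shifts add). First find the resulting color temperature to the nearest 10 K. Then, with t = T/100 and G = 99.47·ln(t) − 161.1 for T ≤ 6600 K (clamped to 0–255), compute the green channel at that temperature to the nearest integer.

M_in = 10⁶/7575 = 132.01; M_out = 132.01 + (+137) = 269.01.
T_out = 10⁶/269.01 = 3717.3 K → 3720 K; t = 37.2.
G = 99.47·ln 37.2 − 161.1 = 99.47·3.6163 − 161.1 = 198.614.
Rounded: 199.

199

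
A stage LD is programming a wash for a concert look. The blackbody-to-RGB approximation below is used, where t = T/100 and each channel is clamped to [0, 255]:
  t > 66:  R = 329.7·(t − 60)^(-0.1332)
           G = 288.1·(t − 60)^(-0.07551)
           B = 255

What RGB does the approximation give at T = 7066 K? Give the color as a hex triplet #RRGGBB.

#F1F1FF

t = 7066/100 = 70.66; the t > 66 branch applies.
R = 329.7·(70.66 − 60)^(-0.1332) = 329.7·10.66^(-0.1332) = 329.7·0.72963 = 240.559.
G = 288.1·(70.66 − 60)^(-0.07551) = 288.1·10.66^(-0.07551) = 288.1·0.83636 = 240.956.
B = 255 by definition for t > 66.
Rounded: (241, 241, 255).
In hex: #F1F1FF.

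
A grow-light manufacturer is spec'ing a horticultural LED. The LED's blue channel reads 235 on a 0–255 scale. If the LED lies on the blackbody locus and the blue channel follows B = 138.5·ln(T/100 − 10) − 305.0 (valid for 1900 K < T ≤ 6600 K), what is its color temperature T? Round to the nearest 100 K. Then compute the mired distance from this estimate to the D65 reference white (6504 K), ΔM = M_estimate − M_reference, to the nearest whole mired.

+16 mireds

ln(t − 10) = (235 + 305.0) / 138.5 = 3.8989.
t − 10 = e^3.8989 = 49.349, so t = 59.349.
T = 100·t = 5935 K → 5900 K to the nearest 100 K.
M_estimate = 10⁶/5900 = 169.49; M_reference = 10⁶/6504 = 153.75.
ΔM = 169.49 − 153.75 = 15.74 → +16 mireds.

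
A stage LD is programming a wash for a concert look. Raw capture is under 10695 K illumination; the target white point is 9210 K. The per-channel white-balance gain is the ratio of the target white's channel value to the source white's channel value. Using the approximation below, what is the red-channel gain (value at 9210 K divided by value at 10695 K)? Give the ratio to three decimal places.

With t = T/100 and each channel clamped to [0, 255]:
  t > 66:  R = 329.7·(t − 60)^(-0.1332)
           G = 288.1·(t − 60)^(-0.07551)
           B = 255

At 10695 K (t = 106.95):
  R = 329.7·(106.95 − 60)^(-0.1332) = 329.7·46.95^(-0.1332) = 329.7·0.59888 = 197.450.
At 9210 K (t = 92.1):
  R = 329.7·(92.1 − 60)^(-0.1332) = 329.7·32.1^(-0.1332) = 329.7·0.62999 = 207.708.
Gain = 207.708 / 197.450 = 1.0520 → 1.052.

1.052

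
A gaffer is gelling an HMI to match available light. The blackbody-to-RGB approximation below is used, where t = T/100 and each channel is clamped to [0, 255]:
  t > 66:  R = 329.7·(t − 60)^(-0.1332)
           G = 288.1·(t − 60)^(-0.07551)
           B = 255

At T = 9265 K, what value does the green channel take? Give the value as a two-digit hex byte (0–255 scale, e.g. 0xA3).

t = 9265/100 = 92.65; the t > 66 branch applies.
G = 288.1·(92.65 − 60)^(-0.07551) = 288.1·32.65^(-0.07551) = 288.1·0.76858 = 221.427.
Rounded: 221; in hex, 0xDD.

0xDD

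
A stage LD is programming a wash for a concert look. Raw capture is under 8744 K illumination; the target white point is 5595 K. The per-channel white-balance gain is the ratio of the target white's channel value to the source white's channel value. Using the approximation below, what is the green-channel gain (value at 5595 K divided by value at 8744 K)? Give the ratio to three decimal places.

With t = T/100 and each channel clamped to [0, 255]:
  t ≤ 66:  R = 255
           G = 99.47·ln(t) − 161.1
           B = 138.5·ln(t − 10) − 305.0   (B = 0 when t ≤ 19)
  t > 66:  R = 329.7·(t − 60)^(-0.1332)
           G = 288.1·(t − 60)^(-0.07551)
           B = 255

At 8744 K (t = 87.44):
  G = 288.1·(87.44 − 60)^(-0.07551) = 288.1·27.44^(-0.07551) = 288.1·0.77873 = 224.352.
At 5595 K (t = 55.95):
  G = 99.47·ln 55.95 − 161.1 = 99.47·4.0245 − 161.1 = 239.213.
Gain = 239.213 / 224.352 = 1.0662 → 1.066.

1.066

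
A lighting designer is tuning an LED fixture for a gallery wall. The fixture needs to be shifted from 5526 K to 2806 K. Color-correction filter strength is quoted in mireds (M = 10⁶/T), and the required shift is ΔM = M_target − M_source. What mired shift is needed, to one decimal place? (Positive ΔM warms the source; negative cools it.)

+175.4 mireds

M_source = 10⁶/5526 = 180.963; M_target = 10⁶/2806 = 356.379.
ΔM = 356.379 − 180.963 = 175.416 → +175.4 mireds, a warming shift.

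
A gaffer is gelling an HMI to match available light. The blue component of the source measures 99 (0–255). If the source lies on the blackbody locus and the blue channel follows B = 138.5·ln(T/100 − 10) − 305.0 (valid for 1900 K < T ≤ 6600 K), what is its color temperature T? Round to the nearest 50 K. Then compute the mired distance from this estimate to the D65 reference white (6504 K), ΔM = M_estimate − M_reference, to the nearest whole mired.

+197 mireds

ln(t − 10) = (99 + 305.0) / 138.5 = 2.9170.
t − 10 = e^2.9170 = 18.485, so t = 28.485.
T = 100·t = 2849 K → 2850 K to the nearest 50 K.
M_estimate = 10⁶/2850 = 350.88; M_reference = 10⁶/6504 = 153.75.
ΔM = 350.88 − 153.75 = 197.13 → +197 mireds.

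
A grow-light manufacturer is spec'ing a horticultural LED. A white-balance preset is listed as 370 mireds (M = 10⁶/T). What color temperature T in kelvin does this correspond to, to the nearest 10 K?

T = 10⁶ / 370 = 2702.70 K → 2700 K.

2700 K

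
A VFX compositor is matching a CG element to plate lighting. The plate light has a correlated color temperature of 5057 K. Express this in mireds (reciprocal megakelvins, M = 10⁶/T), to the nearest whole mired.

M = 10⁶ / 5057 = 197.746 → 198 mireds.

198 mireds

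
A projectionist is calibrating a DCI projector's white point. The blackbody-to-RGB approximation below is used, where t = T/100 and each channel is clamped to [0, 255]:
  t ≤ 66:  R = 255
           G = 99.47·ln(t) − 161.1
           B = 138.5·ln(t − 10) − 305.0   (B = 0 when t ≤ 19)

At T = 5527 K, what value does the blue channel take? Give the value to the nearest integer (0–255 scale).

t = 5527/100 = 55.27; the t ≤ 66 branch applies.
B = 138.5·ln(55.27 − 10) − 305.0 = 138.5·ln 45.27 − 305.0 = 138.5·3.8126 − 305.0 = 223.051.
Rounded: 223.

223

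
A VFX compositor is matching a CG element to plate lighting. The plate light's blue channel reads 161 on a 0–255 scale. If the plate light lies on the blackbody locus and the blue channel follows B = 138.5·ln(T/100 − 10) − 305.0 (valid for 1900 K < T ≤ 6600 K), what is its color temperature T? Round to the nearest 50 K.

3900 K

ln(t − 10) = (161 + 305.0) / 138.5 = 3.3646.
t − 10 = e^3.3646 = 28.923, so t = 38.923.
T = 100·t = 3892 K → 3900 K to the nearest 50 K.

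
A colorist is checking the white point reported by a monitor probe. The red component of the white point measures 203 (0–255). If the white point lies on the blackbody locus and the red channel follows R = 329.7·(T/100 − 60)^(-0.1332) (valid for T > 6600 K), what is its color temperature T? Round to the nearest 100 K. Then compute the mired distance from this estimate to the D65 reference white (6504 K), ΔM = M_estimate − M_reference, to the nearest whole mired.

(t − 60)^(-0.1332) = 203/329.7 = 0.61571.
t − 60 = 0.61571^(1/-0.1332) = 0.61571^(-7.508) = 38.129, so t = 98.129.
T = 100·t = 9813 K → 9800 K to the nearest 100 K.
M_estimate = 10⁶/9800 = 102.04; M_reference = 10⁶/6504 = 153.75.
ΔM = 102.04 − 153.75 = -51.71 → -52 mireds.

-52 mireds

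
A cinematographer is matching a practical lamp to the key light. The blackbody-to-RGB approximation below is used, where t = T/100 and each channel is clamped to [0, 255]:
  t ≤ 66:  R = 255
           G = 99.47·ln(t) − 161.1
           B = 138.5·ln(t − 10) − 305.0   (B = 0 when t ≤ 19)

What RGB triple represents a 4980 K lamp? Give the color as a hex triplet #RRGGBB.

#FFE4CD

t = 4980/100 = 49.8; the t ≤ 66 branch applies.
R = 255 by definition for t ≤ 66.
G = 99.47·ln 49.8 − 161.1 = 99.47·3.9080 − 161.1 = 227.630.
B = 138.5·ln(49.8 − 10) − 305.0 = 138.5·ln 39.8 − 305.0 = 138.5·3.6839 − 305.0 = 205.216.
Rounded: (255, 228, 205).
In hex: #FFE4CD.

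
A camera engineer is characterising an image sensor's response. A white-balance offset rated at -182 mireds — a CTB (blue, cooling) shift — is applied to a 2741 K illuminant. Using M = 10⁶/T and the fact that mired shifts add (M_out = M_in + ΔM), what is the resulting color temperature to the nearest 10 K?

M_in = 10⁶/2741 = 364.83 mireds.
M_out = 364.83 + (-182) = 182.83 mireds.
T_out = 10⁶/182.83 = 5469.6 K → 5470 K.

5470 K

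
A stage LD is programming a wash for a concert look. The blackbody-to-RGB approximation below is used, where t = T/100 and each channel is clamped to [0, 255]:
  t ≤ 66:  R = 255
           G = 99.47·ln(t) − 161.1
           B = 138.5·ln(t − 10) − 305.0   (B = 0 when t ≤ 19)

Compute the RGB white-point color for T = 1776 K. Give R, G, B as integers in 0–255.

t = 1776/100 = 17.76; the t ≤ 66 branch applies.
R = 255 by definition for t ≤ 66.
G = 99.47·ln 17.76 − 161.1 = 99.47·2.8769 − 161.1 = 125.070.
t = 17.76 ≤ 19, so B = 0.
Rounded: (255, 125, 0).

R=255, G=125, B=0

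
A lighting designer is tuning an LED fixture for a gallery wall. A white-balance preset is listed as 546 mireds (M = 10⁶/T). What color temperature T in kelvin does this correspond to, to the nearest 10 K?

T = 10⁶ / 546 = 1831.50 K → 1830 K.

1830 K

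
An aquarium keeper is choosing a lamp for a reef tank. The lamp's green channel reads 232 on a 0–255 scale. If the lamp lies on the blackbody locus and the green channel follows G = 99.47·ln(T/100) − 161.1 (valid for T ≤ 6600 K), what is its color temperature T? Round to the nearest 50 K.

5200 K

ln t = (232 + 161.1) / 99.47 = 3.9519.
t = e^3.9519 = 52.036.
T = 100·t = 5204 K → 5200 K to the nearest 50 K.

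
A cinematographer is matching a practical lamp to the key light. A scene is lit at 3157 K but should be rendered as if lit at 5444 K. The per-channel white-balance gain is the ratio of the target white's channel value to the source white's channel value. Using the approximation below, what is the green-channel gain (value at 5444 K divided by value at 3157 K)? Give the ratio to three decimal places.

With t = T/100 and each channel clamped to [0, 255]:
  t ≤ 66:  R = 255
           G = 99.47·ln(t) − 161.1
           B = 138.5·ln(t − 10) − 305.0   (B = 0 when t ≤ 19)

1.297

At 3157 K (t = 31.57):
  G = 99.47·ln 31.57 − 161.1 = 99.47·3.4522 − 161.1 = 182.291.
At 5444 K (t = 54.44):
  G = 99.47·ln 54.44 − 161.1 = 99.47·3.9971 − 161.1 = 236.491.
Gain = 236.491 / 182.291 = 1.2973 → 1.297.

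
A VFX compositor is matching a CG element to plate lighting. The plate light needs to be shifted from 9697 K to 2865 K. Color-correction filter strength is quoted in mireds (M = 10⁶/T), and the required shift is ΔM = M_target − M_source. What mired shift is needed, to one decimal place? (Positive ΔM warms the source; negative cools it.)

M_source = 10⁶/9697 = 103.125; M_target = 10⁶/2865 = 349.040.
ΔM = 349.040 − 103.125 = 245.915 → +245.9 mireds, a warming shift.

+245.9 mireds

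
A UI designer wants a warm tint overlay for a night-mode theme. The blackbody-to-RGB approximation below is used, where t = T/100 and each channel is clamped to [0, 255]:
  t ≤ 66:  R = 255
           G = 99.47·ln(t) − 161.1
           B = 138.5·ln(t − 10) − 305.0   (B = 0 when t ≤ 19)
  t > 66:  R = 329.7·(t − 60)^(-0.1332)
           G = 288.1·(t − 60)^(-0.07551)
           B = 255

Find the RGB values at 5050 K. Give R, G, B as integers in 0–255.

R=255, G=229, B=208

t = 5050/100 = 50.5; the t ≤ 66 branch applies.
R = 255 by definition for t ≤ 66.
G = 99.47·ln 50.5 − 161.1 = 99.47·3.9220 − 161.1 = 229.019.
B = 138.5·ln(50.5 − 10) − 305.0 = 138.5·ln 40.5 − 305.0 = 138.5·3.7013 − 305.0 = 207.630.
Rounded: (255, 229, 208).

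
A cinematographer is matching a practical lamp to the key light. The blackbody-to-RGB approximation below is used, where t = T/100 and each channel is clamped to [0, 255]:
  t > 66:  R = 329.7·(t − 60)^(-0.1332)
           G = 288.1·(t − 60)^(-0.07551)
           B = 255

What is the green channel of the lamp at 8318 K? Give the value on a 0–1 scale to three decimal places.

0.891

t = 8318/100 = 83.18; the t > 66 branch applies.
G = 288.1·(83.18 − 60)^(-0.07551) = 288.1·23.18^(-0.07551) = 288.1·0.78872 = 227.229.
On a 0–1 scale: 227.229/255 = 0.8911 → 0.891.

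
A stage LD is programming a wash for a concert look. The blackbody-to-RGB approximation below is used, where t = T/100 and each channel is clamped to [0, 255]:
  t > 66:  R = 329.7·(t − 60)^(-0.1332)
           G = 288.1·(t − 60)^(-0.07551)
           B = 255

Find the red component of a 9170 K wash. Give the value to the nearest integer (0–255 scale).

208

t = 9170/100 = 91.7; the t > 66 branch applies.
R = 329.7·(91.7 − 60)^(-0.1332) = 329.7·31.7^(-0.1332) = 329.7·0.63104 = 208.055.
Rounded: 208.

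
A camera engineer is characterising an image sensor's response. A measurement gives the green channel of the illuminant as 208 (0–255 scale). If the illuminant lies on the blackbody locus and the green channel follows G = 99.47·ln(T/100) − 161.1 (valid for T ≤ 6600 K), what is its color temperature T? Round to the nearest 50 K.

4100 K

ln t = (208 + 161.1) / 99.47 = 3.7107.
t = e^3.7107 = 40.881.
T = 100·t = 4088 K → 4100 K to the nearest 50 K.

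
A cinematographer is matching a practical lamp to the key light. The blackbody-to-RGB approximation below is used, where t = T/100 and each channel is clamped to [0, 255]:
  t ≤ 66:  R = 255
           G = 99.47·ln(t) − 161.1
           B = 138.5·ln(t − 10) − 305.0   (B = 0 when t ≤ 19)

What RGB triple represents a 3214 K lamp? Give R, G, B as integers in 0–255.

t = 3214/100 = 32.14; the t ≤ 66 branch applies.
R = 255 by definition for t ≤ 66.
G = 99.47·ln 32.14 − 161.1 = 99.47·3.4701 − 161.1 = 184.071.
B = 138.5·ln(32.14 − 10) − 305.0 = 138.5·ln 22.14 − 305.0 = 138.5·3.0974 − 305.0 = 123.988.
Rounded: (255, 184, 124).

R=255, G=184, B=124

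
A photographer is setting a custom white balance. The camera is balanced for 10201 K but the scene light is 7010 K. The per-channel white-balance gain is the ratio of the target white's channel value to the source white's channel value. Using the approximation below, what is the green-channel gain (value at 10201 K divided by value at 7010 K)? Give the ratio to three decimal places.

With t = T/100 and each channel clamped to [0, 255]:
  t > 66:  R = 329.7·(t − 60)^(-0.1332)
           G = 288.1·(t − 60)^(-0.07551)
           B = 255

At 7010 K (t = 70.1):
  G = 288.1·(70.1 − 60)^(-0.07551) = 288.1·10.1^(-0.07551) = 288.1·0.83978 = 241.940.
At 10201 K (t = 102.01):
  G = 288.1·(102.01 − 60)^(-0.07551) = 288.1·42.01^(-0.07551) = 288.1·0.75409 = 217.252.
Gain = 217.252 / 241.940 = 0.8980 → 0.898.

0.898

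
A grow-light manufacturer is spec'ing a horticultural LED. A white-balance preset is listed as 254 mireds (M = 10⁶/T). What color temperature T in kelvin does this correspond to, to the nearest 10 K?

T = 10⁶ / 254 = 3937.01 K → 3940 K.

3940 K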